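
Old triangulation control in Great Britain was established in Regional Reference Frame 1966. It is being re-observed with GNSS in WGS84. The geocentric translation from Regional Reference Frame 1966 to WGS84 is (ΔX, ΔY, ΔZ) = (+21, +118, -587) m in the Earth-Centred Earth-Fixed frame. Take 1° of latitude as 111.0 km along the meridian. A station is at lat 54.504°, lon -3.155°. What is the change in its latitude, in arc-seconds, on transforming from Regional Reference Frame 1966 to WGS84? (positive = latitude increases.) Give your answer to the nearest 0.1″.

sin φ = 0.814156, cos φ = 0.580646, sin λ = -0.055037, cos λ = 0.998484.
North component: ΔN = −sin φ cos λ·ΔX − sin φ sin λ·ΔY + cos φ·ΔZ = −(0.814156)(0.998484)(21) − (0.814156)(-0.055037)(118) + (0.580646)(-587) = -352.62 m.
1° of latitude spans 111000 m, so Δφ = -352.62 / 111000 × 3600 = -11.436″.

Δφ = -11.4″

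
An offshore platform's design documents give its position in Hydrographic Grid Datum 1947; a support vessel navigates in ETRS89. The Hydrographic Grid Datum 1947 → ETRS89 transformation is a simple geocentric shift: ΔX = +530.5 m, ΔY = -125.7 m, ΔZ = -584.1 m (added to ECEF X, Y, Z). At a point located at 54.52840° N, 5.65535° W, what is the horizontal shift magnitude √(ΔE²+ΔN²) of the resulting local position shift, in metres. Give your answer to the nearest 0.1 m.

782.4 m

At φ = 54.52840°, λ = -5.65535°: sin φ = 0.814403, cos φ = 0.580299, sin λ = -0.098544, cos λ = 0.995133.
ΔE = −sin λ·ΔX + cos λ·ΔY = −(-0.098544)·(530.5) + (0.995133)·(-125.7) = -72.81 m.
ΔN = −sin φ cos λ·ΔX − sin φ sin λ·ΔY + cos φ·ΔZ = −(0.814403)(0.995133)(530.5) − (0.814403)(-0.098544)(-125.7) + (0.580299)(-584.1) = -778.98 m.
Horizontal magnitude = √(ΔE² + ΔN²) = √((-72.81)² + (-778.98)²) = 782.37 m.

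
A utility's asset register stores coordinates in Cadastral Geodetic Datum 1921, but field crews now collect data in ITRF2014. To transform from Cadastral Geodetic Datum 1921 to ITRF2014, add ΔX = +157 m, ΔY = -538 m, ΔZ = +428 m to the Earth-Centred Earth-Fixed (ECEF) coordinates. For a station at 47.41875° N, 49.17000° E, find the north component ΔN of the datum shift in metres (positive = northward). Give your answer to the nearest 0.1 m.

ΔN = 513.8 m

The local north axis is (−sin φ cos λ, −sin φ sin λ, cos φ), giving ΔN = -75.583 + 299.740 + 289.600 = 513.76 m.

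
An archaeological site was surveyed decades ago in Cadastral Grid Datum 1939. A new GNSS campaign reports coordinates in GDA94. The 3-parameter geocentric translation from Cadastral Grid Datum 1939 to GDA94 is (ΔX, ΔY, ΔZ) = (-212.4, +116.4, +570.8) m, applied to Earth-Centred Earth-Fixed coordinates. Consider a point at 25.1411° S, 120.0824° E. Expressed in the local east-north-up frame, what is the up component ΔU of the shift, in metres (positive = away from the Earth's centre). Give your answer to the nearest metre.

At φ = -25.1411°, λ = 120.0824°: sin φ = -0.424849, cos φ = 0.905264, sin λ = 0.865305, cos λ = -0.501245.
ΔU = cos φ cos λ·ΔX + cos φ sin λ·ΔY + sin φ·ΔZ = (0.905264)(-0.501245)(-212.4) + (0.905264)(0.865305)(116.4) + (-0.424849)(570.8) = -54.95 m.

ΔU = -55 m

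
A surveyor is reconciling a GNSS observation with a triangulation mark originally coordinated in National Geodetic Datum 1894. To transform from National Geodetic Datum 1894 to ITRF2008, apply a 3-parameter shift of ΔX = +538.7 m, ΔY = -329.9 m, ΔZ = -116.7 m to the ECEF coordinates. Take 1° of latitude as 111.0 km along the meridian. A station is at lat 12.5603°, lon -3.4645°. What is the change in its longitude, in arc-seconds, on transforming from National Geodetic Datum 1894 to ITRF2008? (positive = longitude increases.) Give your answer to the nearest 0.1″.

sin φ = 0.217467, cos φ = 0.976068, sin λ = -0.060430, cos λ = 0.998172.
East component: ΔE = −sin λ·ΔX + cos λ·ΔY = −(-0.060430)(538.7) + (0.998172)(-329.9) = -296.74 m.
1° of latitude spans 111000 m; at latitude φ, 1° of longitude spans that × cos φ = 108343.5 m, so Δλ = -296.74 / 108343.5 × 3600 = -9.860″.

Δλ = -9.9″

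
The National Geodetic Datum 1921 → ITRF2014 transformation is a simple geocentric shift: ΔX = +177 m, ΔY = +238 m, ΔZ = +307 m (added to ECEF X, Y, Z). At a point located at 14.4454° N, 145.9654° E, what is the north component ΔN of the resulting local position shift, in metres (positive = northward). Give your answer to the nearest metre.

ΔN = 301 m

At φ = 14.4454°, λ = 145.9654°: sin φ = 0.249457, cos φ = 0.968386, sin λ = 0.559693, cos λ = -0.828700.
ΔN = −sin φ cos λ·ΔX − sin φ sin λ·ΔY + cos φ·ΔZ = −(0.249457)(-0.828700)(177) − (0.249457)(0.559693)(238) + (0.968386)(307) = 300.66 m.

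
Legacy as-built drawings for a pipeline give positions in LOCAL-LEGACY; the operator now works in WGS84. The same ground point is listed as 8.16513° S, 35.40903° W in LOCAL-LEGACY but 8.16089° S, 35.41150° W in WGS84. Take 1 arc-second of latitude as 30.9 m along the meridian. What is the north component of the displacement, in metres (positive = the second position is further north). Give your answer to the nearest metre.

Δφ = -8.16089° − -8.16513° = +0.00424°; Δλ = -35.41150° − -35.40903° = -0.00247°.
1° of latitude = 3600 × 30.90 = 111240 m.
ΔN = Δφ × 111240 = 471.7 m; ΔE = Δλ × 111240 × cos(-8.16513°) = -0.00247 × 111240 × 0.989863 = -272.0 m.

ΔN = 472 m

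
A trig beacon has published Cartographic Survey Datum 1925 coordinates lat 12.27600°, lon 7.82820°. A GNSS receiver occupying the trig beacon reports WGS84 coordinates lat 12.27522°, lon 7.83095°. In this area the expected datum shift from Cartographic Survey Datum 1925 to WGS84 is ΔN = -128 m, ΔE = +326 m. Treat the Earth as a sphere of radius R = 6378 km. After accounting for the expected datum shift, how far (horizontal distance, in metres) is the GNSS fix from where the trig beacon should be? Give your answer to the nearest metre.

Observed coordinate differences: Δφ = -0.00078°, Δλ = +0.00275°.
Converting to metres (1° lat = 111317 m, cos φ = 0.977135): observed ΔN = -86.8 m, observed ΔE = 299.1 m.
Subtracting the expected shift leaves a residual of -86.8 − (-128) = 41.2 m north and 299.1 − (326) = -26.9 m east.
Residual distance = √(41.2² + (-26.9)²) = 49.2 m.

49 m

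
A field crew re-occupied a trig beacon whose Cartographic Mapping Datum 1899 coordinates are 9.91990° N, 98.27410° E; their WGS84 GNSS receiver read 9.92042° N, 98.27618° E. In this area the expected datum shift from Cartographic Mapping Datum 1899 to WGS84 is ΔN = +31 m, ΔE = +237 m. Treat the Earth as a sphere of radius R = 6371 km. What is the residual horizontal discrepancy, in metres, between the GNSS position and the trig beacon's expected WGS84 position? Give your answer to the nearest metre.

28 m

Observed coordinate differences: Δφ = +0.00052°, Δλ = +0.00208°.
Converting to metres (1° lat = 111195 m, cos φ = 0.985050): observed ΔN = 57.8 m, observed ΔE = 227.8 m.
Subtracting the expected shift leaves a residual of 57.8 − (31) = 26.8 m north and 227.8 − (237) = -9.2 m east.
Residual distance = √(26.8² + (-9.2)²) = 28.3 m.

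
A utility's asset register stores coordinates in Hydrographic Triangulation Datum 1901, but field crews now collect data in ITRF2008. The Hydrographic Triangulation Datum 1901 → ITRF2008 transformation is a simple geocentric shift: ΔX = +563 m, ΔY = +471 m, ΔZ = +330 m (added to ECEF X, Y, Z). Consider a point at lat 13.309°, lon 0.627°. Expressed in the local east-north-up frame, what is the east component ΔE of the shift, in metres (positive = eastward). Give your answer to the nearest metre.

ΔE = 465 m

At φ = 13.309°, λ = 0.627°: sin φ = 0.230203, cos φ = 0.973143, sin λ = 0.010943, cos λ = 0.999940.
ΔE = −sin λ·ΔX + cos λ·ΔY = −(0.010943)·(563) + (0.999940)·(471) = 464.81 m.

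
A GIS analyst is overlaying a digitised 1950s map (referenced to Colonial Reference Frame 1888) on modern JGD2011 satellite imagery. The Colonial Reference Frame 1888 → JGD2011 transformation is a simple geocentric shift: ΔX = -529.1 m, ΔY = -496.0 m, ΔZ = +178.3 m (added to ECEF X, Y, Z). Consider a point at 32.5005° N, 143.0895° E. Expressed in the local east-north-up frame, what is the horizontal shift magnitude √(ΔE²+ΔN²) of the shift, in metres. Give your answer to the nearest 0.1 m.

719.2 m

At φ = 32.5005°, λ = 143.0895°: sin φ = 0.537307, cos φ = 0.843387, sin λ = 0.600567, cos λ = -0.799575.
ΔE = −sin λ·ΔX + cos λ·ΔY = −(0.600567)·(-529.1) + (-0.799575)·(-496.0) = 714.35 m.
ΔN = −sin φ cos λ·ΔX − sin φ sin λ·ΔY + cos φ·ΔZ = −(0.537307)(-0.799575)(-529.1) − (0.537307)(0.600567)(-496.0) + (0.843387)(178.3) = 83.12 m.
Horizontal magnitude = √(ΔE² + ΔN²) = √(714.35² + 83.12²) = 719.17 m.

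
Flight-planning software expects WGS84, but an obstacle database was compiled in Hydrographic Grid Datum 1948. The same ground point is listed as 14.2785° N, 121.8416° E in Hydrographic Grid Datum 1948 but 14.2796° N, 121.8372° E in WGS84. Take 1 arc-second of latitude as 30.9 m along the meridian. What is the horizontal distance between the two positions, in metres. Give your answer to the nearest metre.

490 m

Δφ = 14.2796° − 14.2785° = +0.0011°; Δλ = 121.8372° − 121.8416° = -0.0044°.
1° of latitude = 3600 × 30.90 = 111240 m.
ΔN = Δφ × 111240 = 122.4 m; ΔE = Δλ × 111240 × cos(14.2785°) = -0.0044 × 111240 × 0.969108 = -474.3 m.
Distance = √(ΔE² + ΔN²) = √((-474.3)² + 122.4²) = 489.9 m.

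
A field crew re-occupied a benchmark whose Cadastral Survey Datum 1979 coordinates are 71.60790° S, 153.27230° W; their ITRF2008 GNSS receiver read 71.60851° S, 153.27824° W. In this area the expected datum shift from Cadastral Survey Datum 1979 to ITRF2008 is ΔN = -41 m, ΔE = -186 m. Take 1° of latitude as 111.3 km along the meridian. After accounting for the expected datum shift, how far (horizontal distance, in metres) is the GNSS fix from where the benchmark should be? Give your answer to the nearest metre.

Observed coordinate differences: Δφ = -0.00061°, Δλ = -0.00594°.
Converting to metres (1° lat = 111300 m, cos φ = 0.315518): observed ΔN = -67.9 m, observed ΔE = -208.6 m.
Subtracting the expected shift leaves a residual of -67.9 − (-41) = -26.9 m north and -208.6 − (-186) = -22.6 m east.
Residual distance = √((-26.9)² + (-22.6)²) = 35.1 m.

35 m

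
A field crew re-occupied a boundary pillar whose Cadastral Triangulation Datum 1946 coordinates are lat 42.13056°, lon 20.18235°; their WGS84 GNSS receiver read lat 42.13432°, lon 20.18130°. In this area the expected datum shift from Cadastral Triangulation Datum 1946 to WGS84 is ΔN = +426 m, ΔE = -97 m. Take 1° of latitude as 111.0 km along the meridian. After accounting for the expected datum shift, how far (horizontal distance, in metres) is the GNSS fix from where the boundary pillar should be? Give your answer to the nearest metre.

Observed coordinate differences: Δφ = +0.00376°, Δλ = -0.00105°.
Converting to metres (1° lat = 111000 m, cos φ = 0.741618): observed ΔN = 417.4 m, observed ΔE = -86.4 m.
Subtracting the expected shift leaves a residual of 417.4 − (426) = -8.6 m north and -86.4 − (-97) = 10.6 m east.
Residual distance = √((-8.6)² + 10.6²) = 13.6 m.

14 m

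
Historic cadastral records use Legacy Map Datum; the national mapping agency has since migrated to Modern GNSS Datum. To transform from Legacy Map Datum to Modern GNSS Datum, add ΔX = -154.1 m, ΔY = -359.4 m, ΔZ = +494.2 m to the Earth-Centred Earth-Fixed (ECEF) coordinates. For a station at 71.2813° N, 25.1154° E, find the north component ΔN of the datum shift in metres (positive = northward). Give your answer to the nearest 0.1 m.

The local north axis is (−sin φ cos λ, −sin φ sin λ, cos φ), giving ΔN = 132.150 + 144.476 + 158.600 = 435.23 m.

ΔN = 435.2 m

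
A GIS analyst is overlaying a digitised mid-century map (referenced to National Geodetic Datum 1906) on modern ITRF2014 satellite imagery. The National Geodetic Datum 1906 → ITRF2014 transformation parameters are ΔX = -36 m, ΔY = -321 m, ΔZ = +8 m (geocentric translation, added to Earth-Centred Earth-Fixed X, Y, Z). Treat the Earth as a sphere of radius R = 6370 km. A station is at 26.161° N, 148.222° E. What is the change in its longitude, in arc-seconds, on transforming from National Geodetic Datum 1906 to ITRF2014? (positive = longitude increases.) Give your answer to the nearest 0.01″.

Δλ = 10.53″

sin φ = 0.440895, cos φ = 0.897559, sin λ = 0.526629, cos λ = -0.850095.
East component: ΔE = −sin λ·ΔX + cos λ·ΔY = −(0.526629)(-36) + (-0.850095)(-321) = 291.84 m.
1° of latitude spans πR/180 = 111177 m; at latitude φ, 1° of longitude spans that × cos φ = 99788.3 m, so Δλ = 291.84 / 99788.3 × 3600 = 10.528″.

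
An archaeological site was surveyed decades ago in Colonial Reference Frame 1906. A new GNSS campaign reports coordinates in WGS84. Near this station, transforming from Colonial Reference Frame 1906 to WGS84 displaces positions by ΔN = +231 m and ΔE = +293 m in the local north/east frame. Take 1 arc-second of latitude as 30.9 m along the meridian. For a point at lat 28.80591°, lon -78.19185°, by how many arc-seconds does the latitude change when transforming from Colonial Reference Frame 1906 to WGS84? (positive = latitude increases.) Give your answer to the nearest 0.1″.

Δφ = 7.5″

1″ of latitude = 30.90 m, so Δφ = 231.0 / 30.90 = 7.476″.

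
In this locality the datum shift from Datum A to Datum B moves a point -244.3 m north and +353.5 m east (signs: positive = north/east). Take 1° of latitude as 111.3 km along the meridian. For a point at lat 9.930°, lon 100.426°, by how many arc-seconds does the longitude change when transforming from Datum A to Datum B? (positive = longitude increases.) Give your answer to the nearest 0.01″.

At latitude 9.930°, cos φ = 0.985019.
1° of longitude at this latitude = 111.3 × cos φ = 109.63 km, so Δλ = 353.5 / 109632.6 = 0.0032244° = 11.608″.

Δλ = 11.61″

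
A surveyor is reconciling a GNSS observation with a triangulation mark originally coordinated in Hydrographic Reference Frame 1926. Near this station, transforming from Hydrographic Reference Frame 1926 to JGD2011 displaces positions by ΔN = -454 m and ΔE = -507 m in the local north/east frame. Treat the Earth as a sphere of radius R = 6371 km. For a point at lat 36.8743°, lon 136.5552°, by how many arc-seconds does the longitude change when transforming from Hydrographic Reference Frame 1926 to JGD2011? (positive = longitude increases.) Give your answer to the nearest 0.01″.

At latitude 36.8743°, cos φ = 0.799954.
One radian of longitude at latitude φ spans R cos φ, so Δλ = ΔE / (R cos φ) = -507.0 / (6371000 × 0.799954) = -9.9480e-05 rad = -20.519″.

Δλ = -20.52″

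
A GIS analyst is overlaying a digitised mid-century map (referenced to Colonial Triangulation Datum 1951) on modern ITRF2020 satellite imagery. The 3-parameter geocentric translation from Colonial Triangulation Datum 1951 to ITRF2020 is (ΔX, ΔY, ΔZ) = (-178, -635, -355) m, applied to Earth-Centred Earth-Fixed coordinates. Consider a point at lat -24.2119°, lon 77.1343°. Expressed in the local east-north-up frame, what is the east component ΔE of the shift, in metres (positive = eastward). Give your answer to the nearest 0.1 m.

ΔE = 32.1 m

At φ = -24.2119°, λ = 77.1343°: sin φ = -0.410112, cos φ = 0.912035, sin λ = 0.974895, cos λ = 0.222667.
ΔE = −sin λ·ΔX + cos λ·ΔY = −(0.974895)·(-178) + (0.222667)·(-635) = 32.14 m.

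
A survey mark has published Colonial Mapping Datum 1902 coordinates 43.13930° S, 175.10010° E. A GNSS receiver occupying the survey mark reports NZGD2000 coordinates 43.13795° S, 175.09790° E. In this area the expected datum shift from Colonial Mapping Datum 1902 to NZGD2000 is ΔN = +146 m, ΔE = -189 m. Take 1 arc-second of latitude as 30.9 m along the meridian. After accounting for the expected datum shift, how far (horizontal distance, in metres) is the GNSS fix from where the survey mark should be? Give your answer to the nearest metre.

Observed coordinate differences: Δφ = +0.00135°, Δλ = -0.00220°.
Converting to metres (1° lat = 111240 m, cos φ = 0.729693): observed ΔN = 150.2 m, observed ΔE = -178.6 m.
Subtracting the expected shift leaves a residual of 150.2 − (146) = 4.2 m north and -178.6 − (-189) = 10.4 m east.
Residual distance = √(4.2² + 10.4²) = 11.2 m.

11 m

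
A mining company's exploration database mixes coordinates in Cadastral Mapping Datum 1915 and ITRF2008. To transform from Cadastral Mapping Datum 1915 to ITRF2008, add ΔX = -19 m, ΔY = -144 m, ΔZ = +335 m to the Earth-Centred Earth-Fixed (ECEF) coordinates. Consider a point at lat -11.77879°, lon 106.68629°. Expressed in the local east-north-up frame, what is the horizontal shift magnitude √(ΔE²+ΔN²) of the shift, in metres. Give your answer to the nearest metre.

307 m

At φ = -11.77879°, λ = 106.68629°: sin φ = -0.204134, cos φ = 0.978943, sin λ = 0.957891, cos λ = -0.287131.
ΔE = −sin λ·ΔX + cos λ·ΔY = −(0.957891)·(-19) + (-0.287131)·(-144) = 59.55 m.
ΔN = −sin φ cos λ·ΔX − sin φ sin λ·ΔY + cos φ·ΔZ = −(-0.204134)(-0.287131)(-19) − (-0.204134)(0.957891)(-144) + (0.978943)(335) = 300.90 m.
Horizontal magnitude = √(ΔE² + ΔN²) = √(59.55² + 300.90²) = 306.74 m.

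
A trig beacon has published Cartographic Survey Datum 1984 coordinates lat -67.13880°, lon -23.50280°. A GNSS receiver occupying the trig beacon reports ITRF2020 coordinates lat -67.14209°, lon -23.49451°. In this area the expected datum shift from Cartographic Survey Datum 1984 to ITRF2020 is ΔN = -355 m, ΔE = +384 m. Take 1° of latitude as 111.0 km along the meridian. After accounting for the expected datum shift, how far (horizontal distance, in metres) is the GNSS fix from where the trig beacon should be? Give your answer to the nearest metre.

28 m

Observed coordinate differences: Δφ = -0.00329°, Δλ = +0.00829°.
Converting to metres (1° lat = 111000 m, cos φ = 0.388500): observed ΔN = -365.2 m, observed ΔE = 357.5 m.
Subtracting the expected shift leaves a residual of -365.2 − (-355) = -10.2 m north and 357.5 − (384) = -26.5 m east.
Residual distance = √((-10.2)² + (-26.5)²) = 28.4 m.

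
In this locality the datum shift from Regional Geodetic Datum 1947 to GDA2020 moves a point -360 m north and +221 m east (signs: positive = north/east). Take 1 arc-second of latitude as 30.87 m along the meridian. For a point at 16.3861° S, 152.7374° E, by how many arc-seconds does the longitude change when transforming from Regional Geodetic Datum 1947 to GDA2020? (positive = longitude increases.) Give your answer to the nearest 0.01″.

At latitude -16.3861°, cos φ = 0.959382.
1″ of longitude at this latitude = 30.87 × cos φ = 29.6161 m, so Δλ = 221.0 / 29.6161 = 7.462″.

Δλ = 7.46″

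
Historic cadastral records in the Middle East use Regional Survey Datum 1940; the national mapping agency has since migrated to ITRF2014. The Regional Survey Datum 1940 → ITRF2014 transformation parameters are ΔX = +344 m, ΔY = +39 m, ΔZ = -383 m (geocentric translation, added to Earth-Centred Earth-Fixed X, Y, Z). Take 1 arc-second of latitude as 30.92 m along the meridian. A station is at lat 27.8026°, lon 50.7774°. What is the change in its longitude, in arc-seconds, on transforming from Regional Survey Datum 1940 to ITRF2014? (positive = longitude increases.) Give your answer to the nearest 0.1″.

sin φ = 0.466427, cos φ = 0.884560, sin λ = 0.774695, cos λ = 0.632335.
East component: ΔE = −sin λ·ΔX + cos λ·ΔY = −(0.774695)(344) + (0.632335)(39) = -241.83 m.
1° of latitude spans 3600 × 30.92 = 111312 m; at latitude φ, 1° of longitude spans that × cos φ = 98462.1 m, so Δλ = -241.83 / 98462.1 × 3600 = -8.842″.

Δλ = -8.8″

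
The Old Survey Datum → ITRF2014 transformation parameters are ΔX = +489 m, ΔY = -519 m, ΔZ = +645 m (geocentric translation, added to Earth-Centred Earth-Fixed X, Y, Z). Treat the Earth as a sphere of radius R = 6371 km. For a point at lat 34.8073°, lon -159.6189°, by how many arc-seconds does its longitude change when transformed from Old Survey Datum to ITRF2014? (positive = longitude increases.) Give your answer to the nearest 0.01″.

sin φ = 0.570818, cos φ = 0.821076, sin λ = -0.348263, cos λ = -0.937397.
East component: ΔE = −sin λ·ΔX + cos λ·ΔY = −(-0.348263)(489) + (-0.937397)(-519) = 656.81 m.
1° of latitude spans πR/180 = 111195 m; at latitude φ, 1° of longitude spans that × cos φ = 91299.5 m, so Δλ = 656.81 / 91299.5 × 3600 = 25.898″.

Δλ = 25.90″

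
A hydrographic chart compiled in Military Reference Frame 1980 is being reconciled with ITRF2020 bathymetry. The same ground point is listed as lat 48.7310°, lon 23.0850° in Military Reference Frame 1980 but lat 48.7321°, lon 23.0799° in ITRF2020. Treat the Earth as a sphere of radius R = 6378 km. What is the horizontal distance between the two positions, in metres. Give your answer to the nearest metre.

394 m

Δφ = 48.7321° − 48.7310° = +0.0011°; Δλ = 23.0799° − 23.0850° = -0.0051°.
1° along a meridian = πR/180 = 111317 m.
ΔN = Δφ × 111317 = 122.4 m; ΔE = Δλ × 111317 × cos(48.7310°) = -0.0051 × 111317 × 0.659595 = -374.5 m.
Distance = √(ΔE² + ΔN²) = √((-374.5)² + 122.4²) = 394.0 m.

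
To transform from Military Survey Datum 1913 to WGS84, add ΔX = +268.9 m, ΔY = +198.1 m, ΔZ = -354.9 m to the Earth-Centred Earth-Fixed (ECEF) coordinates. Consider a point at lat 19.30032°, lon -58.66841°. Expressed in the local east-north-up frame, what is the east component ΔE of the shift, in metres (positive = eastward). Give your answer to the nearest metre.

ΔE = 333 m

The local east axis at (φ, λ) is (−sin λ, cos λ, 0), so ΔE = −sin(-58.66841°)·268.9 + cos(-58.66841°)·198.1 = 332.70 m.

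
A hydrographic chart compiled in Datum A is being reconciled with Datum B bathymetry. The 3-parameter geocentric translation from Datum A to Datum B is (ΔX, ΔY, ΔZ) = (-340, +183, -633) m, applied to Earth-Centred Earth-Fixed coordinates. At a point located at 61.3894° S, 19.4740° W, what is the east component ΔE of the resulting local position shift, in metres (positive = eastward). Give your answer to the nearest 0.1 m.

At φ = -61.3894°, λ = -19.4740°: sin φ = -0.877894, cos φ = 0.478854, sin λ = -0.333379, cos λ = 0.942793.
ΔE = −sin λ·ΔX + cos λ·ΔY = −(-0.333379)·(-340) + (0.942793)·(183) = 59.18 m.

ΔE = 59.2 m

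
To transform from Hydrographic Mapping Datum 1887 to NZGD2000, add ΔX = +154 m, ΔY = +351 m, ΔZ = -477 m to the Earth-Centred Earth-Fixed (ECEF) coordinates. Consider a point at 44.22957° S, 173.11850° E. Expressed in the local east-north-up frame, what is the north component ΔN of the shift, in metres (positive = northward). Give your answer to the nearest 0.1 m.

The local north axis is (−sin φ cos λ, −sin φ sin λ, cos φ), giving ΔN = -106.647 + 29.335 − 341.795 = -419.11 m.

ΔN = -419.1 m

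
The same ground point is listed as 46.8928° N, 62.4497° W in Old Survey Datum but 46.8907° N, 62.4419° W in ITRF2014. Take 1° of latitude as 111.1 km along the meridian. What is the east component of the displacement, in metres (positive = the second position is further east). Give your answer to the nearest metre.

ΔE = 592 m

Δφ = 46.8907° − 46.8928° = -0.0021°; Δλ = -62.4419° − -62.4497° = +0.0078°.
ΔN = Δφ × 111100 = -233.3 m; ΔE = Δλ × 111100 × cos(46.8928°) = +0.0078 × 111100 × 0.683366 = 592.2 m.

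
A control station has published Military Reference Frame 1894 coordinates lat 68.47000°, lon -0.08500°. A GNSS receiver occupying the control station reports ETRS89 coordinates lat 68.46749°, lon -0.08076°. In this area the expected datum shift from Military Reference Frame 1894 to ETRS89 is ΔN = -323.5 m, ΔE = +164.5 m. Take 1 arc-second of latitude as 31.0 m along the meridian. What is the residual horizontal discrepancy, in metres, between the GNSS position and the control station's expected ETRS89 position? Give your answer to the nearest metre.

Observed coordinate differences: Δφ = -0.00251°, Δλ = +0.00424°.
Converting to metres (1° lat = 111600 m, cos φ = 0.366988): observed ΔN = -280.1 m, observed ΔE = 173.7 m.
Subtracting the expected shift leaves a residual of -280.1 − (-323.5) = 43.4 m north and 173.7 − (164.5) = 9.2 m east.
Residual distance = √(43.4² + 9.2²) = 44.3 m.

44 m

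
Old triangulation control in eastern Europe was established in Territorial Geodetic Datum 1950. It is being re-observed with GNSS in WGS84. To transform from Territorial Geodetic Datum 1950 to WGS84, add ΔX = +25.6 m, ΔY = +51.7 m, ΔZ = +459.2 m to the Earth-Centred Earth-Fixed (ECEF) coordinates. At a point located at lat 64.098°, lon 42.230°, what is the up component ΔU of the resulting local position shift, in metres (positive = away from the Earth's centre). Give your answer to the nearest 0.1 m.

ΔU = 436.5 m

The local up (radial) axis is (cos φ cos λ, cos φ sin λ, sin φ), giving ΔU = 8.280 + 15.179 + 413.070 = 436.53 m.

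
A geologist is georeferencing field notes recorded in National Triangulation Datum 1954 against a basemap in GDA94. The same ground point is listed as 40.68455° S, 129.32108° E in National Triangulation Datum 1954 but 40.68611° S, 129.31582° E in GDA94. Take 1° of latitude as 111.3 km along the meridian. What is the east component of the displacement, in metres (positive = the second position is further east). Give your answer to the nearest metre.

Δφ = -40.68611° − -40.68455° = -0.00156°; Δλ = 129.31582° − 129.32108° = -0.00526°.
ΔN = Δφ × 111300 = -173.6 m; ΔE = Δλ × 111300 × cos(-40.68455°) = -0.00526 × 111300 × 0.758310 = -443.9 m.

ΔE = -444 m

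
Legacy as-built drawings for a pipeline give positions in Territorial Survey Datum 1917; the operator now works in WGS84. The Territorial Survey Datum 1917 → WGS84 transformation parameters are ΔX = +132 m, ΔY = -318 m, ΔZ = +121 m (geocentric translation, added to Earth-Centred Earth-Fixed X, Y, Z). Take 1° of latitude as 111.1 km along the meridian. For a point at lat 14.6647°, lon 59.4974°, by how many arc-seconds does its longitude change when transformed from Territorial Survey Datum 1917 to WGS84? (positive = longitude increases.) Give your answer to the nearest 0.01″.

Δλ = -9.22″

sin φ = 0.253162, cos φ = 0.967424, sin λ = 0.861606, cos λ = 0.507577.
East component: ΔE = −sin λ·ΔX + cos λ·ΔY = −(0.861606)(132) + (0.507577)(-318) = -275.14 m.
1° of latitude spans 111100 m; at latitude φ, 1° of longitude spans that × cos φ = 107480.8 m, so Δλ = -275.14 / 107480.8 × 3600 = -9.216″.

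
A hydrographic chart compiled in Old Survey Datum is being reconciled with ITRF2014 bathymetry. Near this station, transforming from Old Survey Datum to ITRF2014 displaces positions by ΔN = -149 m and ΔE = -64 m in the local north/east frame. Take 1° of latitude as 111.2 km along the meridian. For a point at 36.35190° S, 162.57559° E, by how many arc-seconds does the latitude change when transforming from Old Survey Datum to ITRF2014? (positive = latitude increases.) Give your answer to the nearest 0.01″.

1° of latitude = 111.2 km, so Δφ = -149.0 / 111200 = -0.0013399° = -4.824″.

Δφ = -4.82″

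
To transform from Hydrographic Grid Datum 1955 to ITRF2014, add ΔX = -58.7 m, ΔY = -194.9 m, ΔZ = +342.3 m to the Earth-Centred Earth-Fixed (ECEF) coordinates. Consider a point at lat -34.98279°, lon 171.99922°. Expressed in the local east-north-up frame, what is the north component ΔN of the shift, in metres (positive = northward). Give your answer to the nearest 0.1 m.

At φ = -34.98279°, λ = 171.99922°: sin φ = -0.573330, cos φ = 0.819324, sin λ = 0.139187, cos λ = -0.990266.
ΔN = −sin φ cos λ·ΔX − sin φ sin λ·ΔY + cos φ·ΔZ = −(-0.573330)(-0.990266)(-58.7) − (-0.573330)(0.139187)(-194.9) + (0.819324)(342.3) = 298.23 m.

ΔN = 298.2 m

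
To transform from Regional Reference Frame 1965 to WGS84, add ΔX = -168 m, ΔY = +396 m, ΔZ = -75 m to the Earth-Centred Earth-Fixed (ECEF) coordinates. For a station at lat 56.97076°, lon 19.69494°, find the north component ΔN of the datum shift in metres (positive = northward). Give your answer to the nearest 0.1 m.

ΔN = -20.2 m

The local north axis is (−sin φ cos λ, −sin φ sin λ, cos φ), giving ΔN = 132.610 − 111.889 − 40.880 = -20.16 m.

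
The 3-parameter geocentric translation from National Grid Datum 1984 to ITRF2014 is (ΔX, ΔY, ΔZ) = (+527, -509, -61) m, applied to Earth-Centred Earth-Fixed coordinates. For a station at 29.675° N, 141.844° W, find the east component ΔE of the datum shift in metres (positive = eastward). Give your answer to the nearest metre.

ΔE = 726 m

The local east axis at (φ, λ) is (−sin λ, cos λ, 0), so ΔE = −sin(-141.844°)·527 + cos(-141.844°)·(-509) = 725.83 m.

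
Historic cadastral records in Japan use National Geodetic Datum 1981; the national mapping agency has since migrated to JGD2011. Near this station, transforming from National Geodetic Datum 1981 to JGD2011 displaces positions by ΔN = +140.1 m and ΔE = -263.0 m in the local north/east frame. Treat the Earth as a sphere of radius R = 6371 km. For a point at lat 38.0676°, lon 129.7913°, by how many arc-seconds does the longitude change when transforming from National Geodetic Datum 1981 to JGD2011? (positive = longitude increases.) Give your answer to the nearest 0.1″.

At latitude 38.0676°, cos φ = 0.787284.
One radian of longitude at latitude φ spans R cos φ, so Δλ = ΔE / (R cos φ) = -263.0 / (6371000 × 0.787284) = -5.2434e-05 rad = -10.815″.

Δλ = -10.8″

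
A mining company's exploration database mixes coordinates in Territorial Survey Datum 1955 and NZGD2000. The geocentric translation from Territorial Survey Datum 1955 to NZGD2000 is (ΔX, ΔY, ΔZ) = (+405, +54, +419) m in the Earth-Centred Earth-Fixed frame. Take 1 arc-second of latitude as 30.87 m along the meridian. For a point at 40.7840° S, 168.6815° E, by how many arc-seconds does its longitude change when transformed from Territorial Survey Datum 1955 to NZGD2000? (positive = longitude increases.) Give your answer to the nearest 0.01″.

Δλ = -5.67″

sin φ = -0.653209, cos φ = 0.757177, sin λ = 0.196263, cos λ = -0.980551.
East component: ΔE = −sin λ·ΔX + cos λ·ΔY = −(0.196263)(405) + (-0.980551)(54) = -132.44 m.
1° of latitude spans 3600 × 30.87 = 111132 m; at latitude φ, 1° of longitude spans that × cos φ = 84146.6 m, so Δλ = -132.44 / 84146.6 × 3600 = -5.666″.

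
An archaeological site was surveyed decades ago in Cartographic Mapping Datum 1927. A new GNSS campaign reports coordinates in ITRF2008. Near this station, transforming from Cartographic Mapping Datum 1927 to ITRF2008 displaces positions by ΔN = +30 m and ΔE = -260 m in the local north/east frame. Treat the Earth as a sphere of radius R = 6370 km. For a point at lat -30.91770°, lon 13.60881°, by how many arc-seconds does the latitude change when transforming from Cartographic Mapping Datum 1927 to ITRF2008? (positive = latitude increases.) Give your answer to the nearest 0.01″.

On a sphere of radius R, 1 rad of latitude = R, so Δφ = ΔN / R = 30.0 / 6370000 = 4.7096e-06 rad = 0.971″.

Δφ = 0.97″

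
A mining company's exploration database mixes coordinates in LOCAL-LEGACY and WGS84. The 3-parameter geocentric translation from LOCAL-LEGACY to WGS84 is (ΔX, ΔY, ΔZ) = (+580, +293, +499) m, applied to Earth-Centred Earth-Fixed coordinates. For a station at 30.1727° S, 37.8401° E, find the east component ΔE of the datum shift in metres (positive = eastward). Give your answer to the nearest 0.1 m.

The local east axis at (φ, λ) is (−sin λ, cos λ, 0), so ΔE = −sin(37.8401°)·580 + cos(37.8401°)·293 = -124.42 m.

ΔE = -124.4 m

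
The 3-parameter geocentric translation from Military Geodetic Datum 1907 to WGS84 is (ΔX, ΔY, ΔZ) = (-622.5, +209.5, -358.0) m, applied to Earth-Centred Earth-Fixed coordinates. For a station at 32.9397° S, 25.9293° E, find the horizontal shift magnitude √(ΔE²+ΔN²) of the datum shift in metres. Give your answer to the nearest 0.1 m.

721.3 m

At φ = -32.9397°, λ = 25.9293°: sin φ = -0.543756, cos φ = 0.839243, sin λ = 0.437262, cos λ = 0.899334.
ΔE = −sin λ·ΔX + cos λ·ΔY = −(0.437262)·(-622.5) + (0.899334)·(209.5) = 460.61 m.
ΔN = −sin φ cos λ·ΔX − sin φ sin λ·ΔY + cos φ·ΔZ = −(-0.543756)(0.899334)(-622.5) − (-0.543756)(0.437262)(209.5) + (0.839243)(-358.0) = -555.05 m.
Horizontal magnitude = √(ΔE² + ΔN²) = √(460.61² + (-555.05)²) = 721.28 m.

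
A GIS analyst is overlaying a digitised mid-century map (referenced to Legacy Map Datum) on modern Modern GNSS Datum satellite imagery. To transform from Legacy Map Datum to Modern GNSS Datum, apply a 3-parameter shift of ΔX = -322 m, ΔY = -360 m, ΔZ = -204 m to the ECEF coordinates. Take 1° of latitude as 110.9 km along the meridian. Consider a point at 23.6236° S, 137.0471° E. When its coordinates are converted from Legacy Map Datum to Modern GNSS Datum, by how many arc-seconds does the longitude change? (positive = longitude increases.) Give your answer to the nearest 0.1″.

sin φ = -0.400726, cos φ = 0.916198, sin λ = 0.681397, cos λ = -0.731914.
East component: ΔE = −sin λ·ΔX + cos λ·ΔY = −(0.681397)(-322) + (-0.731914)(-360) = 482.90 m.
1° of latitude spans 110900 m; at latitude φ, 1° of longitude spans that × cos φ = 101606.3 m, so Δλ = 482.90 / 101606.3 × 3600 = 17.110″.

Δλ = 17.1″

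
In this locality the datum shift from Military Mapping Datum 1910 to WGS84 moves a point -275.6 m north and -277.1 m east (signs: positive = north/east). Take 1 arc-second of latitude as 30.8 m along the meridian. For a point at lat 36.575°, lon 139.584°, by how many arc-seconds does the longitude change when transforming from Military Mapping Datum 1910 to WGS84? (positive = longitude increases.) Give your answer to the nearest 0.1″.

At latitude 36.575°, cos φ = 0.803078.
1″ of longitude at this latitude = 30.80 × cos φ = 24.7348 m, so Δλ = -277.1 / 24.7348 = -11.203″.

Δλ = -11.2″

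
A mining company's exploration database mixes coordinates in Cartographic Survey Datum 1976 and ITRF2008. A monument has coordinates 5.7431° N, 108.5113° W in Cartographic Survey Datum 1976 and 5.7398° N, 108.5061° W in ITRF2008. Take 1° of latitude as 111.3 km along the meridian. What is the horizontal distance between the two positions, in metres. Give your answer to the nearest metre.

Δφ = 5.7398° − 5.7431° = -0.0033°; Δλ = -108.5061° − -108.5113° = +0.0052°.
ΔN = Δφ × 111300 = -367.3 m; ΔE = Δλ × 111300 × cos(5.7431°) = +0.0052 × 111300 × 0.994981 = 575.9 m.
Distance = √(ΔE² + ΔN²) = √(575.9² + (-367.3)²) = 683.0 m.

683 m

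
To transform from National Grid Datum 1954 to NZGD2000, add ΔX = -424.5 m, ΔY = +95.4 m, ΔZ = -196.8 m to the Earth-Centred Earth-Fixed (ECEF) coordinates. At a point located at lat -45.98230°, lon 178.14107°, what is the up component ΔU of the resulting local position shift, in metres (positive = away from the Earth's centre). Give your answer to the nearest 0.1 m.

ΔU = 438.5 m

The local up (radial) axis is (cos φ cos λ, cos φ sin λ, sin φ), giving ΔU = 294.822 + 2.150 + 141.524 = 438.50 m.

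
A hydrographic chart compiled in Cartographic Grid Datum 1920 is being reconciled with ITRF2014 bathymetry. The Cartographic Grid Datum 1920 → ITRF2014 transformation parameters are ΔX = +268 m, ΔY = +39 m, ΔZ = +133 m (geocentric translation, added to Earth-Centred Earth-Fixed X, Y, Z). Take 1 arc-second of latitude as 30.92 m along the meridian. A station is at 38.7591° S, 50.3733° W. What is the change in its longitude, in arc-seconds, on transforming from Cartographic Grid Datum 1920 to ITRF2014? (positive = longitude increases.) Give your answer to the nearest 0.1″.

sin φ = -0.626047, cos φ = 0.779785, sin λ = -0.770216, cos λ = 0.637783.
East component: ΔE = −sin λ·ΔX + cos λ·ΔY = −(-0.770216)(268) + (0.637783)(39) = 231.29 m.
1° of latitude spans 3600 × 30.92 = 111312 m; at latitude φ, 1° of longitude spans that × cos φ = 86799.4 m, so Δλ = 231.29 / 86799.4 × 3600 = 9.593″.

Δλ = 9.6″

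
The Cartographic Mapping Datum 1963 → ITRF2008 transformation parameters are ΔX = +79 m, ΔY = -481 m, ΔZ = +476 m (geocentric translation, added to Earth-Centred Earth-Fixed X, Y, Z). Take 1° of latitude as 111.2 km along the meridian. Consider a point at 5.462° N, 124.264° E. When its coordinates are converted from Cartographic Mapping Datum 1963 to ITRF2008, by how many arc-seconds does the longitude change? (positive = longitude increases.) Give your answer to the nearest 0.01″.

sin φ = 0.095186, cos φ = 0.995460, sin λ = 0.826452, cos λ = -0.563007.
East component: ΔE = −sin λ·ΔX + cos λ·ΔY = −(0.826452)(79) + (-0.563007)(-481) = 205.52 m.
1° of latitude spans 111200 m; at latitude φ, 1° of longitude spans that × cos φ = 110695.1 m, so Δλ = 205.52 / 110695.1 × 3600 = 6.684″.

Δλ = 6.68″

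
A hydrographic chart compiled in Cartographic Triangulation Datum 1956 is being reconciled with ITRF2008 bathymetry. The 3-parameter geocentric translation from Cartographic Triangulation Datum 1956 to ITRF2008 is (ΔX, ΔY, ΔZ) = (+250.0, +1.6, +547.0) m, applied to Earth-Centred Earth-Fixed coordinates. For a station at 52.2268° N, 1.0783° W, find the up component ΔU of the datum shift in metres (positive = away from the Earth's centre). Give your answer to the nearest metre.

At φ = 52.2268°, λ = -1.0783°: sin φ = 0.790442, cos φ = 0.612537, sin λ = -0.018819, cos λ = 0.999823.
ΔU = cos φ cos λ·ΔX + cos φ sin λ·ΔY + sin φ·ΔZ = (0.612537)(0.999823)(250.0) + (0.612537)(-0.018819)(1.6) + (0.790442)(547.0) = 585.46 m.

ΔU = 585 m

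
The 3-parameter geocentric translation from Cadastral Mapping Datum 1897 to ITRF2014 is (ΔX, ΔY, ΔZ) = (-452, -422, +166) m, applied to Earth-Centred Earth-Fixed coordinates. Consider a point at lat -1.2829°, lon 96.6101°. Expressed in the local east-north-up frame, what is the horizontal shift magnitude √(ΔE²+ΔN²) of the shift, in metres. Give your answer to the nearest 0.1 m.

The local east axis at (φ, λ) is (−sin λ, cos λ, 0), so ΔE = −sin(96.6101°)·(-452) + cos(96.6101°)·(-422) = 497.57 m.
The local north axis is (−sin φ cos λ, −sin φ sin λ, cos φ), giving ΔN = 1.165 − 9.385 + 165.958 = 157.74 m.
Horizontal magnitude = √(ΔE² + ΔN²) = √(497.57² + 157.74²) = 521.98 m.

522.0 m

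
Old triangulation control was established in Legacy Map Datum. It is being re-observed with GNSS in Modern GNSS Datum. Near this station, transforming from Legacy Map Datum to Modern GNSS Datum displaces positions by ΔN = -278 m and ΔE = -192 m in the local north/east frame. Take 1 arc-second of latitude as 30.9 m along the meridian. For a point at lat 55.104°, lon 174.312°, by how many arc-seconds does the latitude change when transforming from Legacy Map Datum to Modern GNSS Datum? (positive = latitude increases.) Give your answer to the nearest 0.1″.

Δφ = -9.0″

1″ of latitude = 30.90 m, so Δφ = -278.0 / 30.90 = -8.997″.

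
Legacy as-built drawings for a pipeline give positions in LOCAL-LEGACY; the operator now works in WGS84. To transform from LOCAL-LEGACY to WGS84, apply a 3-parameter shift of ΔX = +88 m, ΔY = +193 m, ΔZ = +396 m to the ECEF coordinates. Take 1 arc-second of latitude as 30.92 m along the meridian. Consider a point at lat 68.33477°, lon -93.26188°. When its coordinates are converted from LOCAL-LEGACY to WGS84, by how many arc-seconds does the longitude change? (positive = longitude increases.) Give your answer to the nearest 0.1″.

sin φ = 0.929357, cos φ = 0.369183, sin λ = -0.998380, cos λ = -0.056900.
East component: ΔE = −sin λ·ΔX + cos λ·ΔY = −(-0.998380)(88) + (-0.056900)(193) = 76.88 m.
1° of latitude spans 3600 × 30.92 = 111312 m; at latitude φ, 1° of longitude spans that × cos φ = 41094.5 m, so Δλ = 76.88 / 41094.5 × 3600 = 6.735″.

Δλ = 6.7″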